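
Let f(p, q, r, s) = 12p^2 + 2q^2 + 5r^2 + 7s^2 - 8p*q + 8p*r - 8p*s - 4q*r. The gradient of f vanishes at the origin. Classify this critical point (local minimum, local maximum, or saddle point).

local minimum

The Hessian at the origin is H = [[24, -8, 8, -8], [-8, 4, -4, 0], [8, -4, 10, 0], [-8, 0, 0, 14]].
Symmetric row and column elimination reduces H to a congruent diagonal form with pivots 24, 4/3, 6, 6.
Counting signs: 4 positive.
H is positive definite, so the origin is a strict local minimum.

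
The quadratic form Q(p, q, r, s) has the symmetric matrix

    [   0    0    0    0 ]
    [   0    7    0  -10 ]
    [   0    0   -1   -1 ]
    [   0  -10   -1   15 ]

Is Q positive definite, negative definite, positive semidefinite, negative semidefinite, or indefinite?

indefinite

Congruent diagonalization of A (simultaneous row and column reduction) yields pivots 0, 7, -1, 12/7.
So there are 2 positive, 1 negative, 1 zero pivots.
Hence Q is indefinite.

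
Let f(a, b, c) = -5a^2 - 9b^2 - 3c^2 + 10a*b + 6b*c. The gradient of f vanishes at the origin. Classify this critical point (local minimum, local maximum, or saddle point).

The Hessian at the origin is H = [[-10, 10, 0], [10, -18, 6], [0, 6, -6]].
Applying the same elementary operations to the rows and columns of H produces a congruent diagonal matrix with entries -10, -8, -3/2.
Counting signs: 3 negative.
H is negative definite, so the origin is a strict local maximum.

local maximum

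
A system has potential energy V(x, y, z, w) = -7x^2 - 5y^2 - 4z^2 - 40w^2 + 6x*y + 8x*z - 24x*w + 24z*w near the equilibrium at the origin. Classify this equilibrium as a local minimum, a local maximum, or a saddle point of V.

The Hessian at the origin is H = [[-14, 6, 8, -24], [6, -10, 0, 0], [8, 0, -8, 24], [-24, 0, 24, -80]].
Applying the same elementary operations to the rows and columns of H produces a congruent diagonal matrix with entries -14, -52/7, -24/13, -8.
So there are 4 negative pivots.
H is negative definite, so the origin is a strict local maximum.

local maximum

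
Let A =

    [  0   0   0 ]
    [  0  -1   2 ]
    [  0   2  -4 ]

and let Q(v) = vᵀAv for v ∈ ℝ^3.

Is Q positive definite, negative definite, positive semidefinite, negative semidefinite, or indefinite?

negative semidefinite

Row-reducing A symmetrically gives the diagonal entries 0, -1, 0.
Counting signs: 1 negative, 2 zero.
Hence Q is negative semidefinite.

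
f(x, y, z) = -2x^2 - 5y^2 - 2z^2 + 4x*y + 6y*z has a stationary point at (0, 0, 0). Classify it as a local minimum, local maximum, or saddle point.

saddle point

The Hessian at the origin is H = [[-4, 4, 0], [4, -10, 6], [0, 6, -4]].
Symmetric row and column elimination reduces H to a congruent diagonal form with pivots -4, -6, 2.
Counting signs: 1 positive, 2 negative.
H is indefinite, so the origin is a saddle point.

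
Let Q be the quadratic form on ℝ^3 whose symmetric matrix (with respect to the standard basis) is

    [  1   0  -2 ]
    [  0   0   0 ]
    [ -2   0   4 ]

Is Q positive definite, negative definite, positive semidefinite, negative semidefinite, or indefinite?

Congruent diagonalization of A (simultaneous row and column reduction) yields pivots 1, 0, 0.
Counting signs: 1 positive, 2 zero.
Hence Q is positive semidefinite.

positive semidefinite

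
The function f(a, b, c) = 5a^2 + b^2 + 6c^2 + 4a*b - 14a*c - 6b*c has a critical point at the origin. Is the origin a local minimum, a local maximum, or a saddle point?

The Hessian at the origin is H = [[10, 4, -14], [4, 2, -6], [-14, -6, 12]].
Symmetric row and column elimination reduces H to a congruent diagonal form with pivots 10, 2/5, -8.
Counting signs: 2 positive, 1 negative.
H is indefinite, so the origin is a saddle point.

saddle point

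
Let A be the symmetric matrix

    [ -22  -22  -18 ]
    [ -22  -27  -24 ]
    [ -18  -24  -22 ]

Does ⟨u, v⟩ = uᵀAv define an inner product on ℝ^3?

Symmetric row and column elimination reduces A to a congruent diagonal form with pivots -22, -5, -4/55.
So there are 3 negative pivots.
Hence Q is negative definite.
⟨·,·⟩ is an inner product exactly when A is positive definite.

no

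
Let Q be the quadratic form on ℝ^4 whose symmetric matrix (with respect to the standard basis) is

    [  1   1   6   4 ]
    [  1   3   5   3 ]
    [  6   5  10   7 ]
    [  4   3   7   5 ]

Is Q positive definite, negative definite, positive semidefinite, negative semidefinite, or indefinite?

indefinite

Row-reducing A symmetrically gives the diagonal entries 1, 2, -53/2, 3/53.
Counting signs: 3 positive, 1 negative.
Hence Q is indefinite.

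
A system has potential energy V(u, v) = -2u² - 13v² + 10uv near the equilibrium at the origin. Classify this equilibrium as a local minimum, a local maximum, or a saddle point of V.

The Hessian at the origin is H = [[-4, 10], [10, -26]].
det H = -4·-26 − (10)² = 4 > 0 and H[1,1] = -4 < 0, so H is negative definite.
Therefore the origin is a local maximum.

local maximum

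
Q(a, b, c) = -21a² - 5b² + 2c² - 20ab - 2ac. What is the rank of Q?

3

The associated matrix is A = [[-21, -10, -1], [-10, -5, 0], [-1, 0, 2]].
Applying the same elementary operations to the rows and columns of A produces a congruent diagonal matrix with entries -21, -5/21, 3.
That gives 1 positive, 2 negative pivots.
The rank is the number of nonzero pivots: 3.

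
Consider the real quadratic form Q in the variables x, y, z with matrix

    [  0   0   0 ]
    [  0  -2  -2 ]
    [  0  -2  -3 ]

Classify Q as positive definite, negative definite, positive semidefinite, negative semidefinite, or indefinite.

Symmetric row and column elimination reduces A to a congruent diagonal form with pivots 0, -2, -1.
That gives 2 negative, 1 zero pivots.
Hence Q is negative semidefinite.

negative semidefinite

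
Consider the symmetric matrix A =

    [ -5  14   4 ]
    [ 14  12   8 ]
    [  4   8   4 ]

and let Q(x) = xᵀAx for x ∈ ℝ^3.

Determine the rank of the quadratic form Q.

2

Symmetric row and column elimination reduces A to a congruent diagonal form with pivots -5, 256/5, 0.
So there are 1 positive, 1 negative, 1 zero pivots.
The rank is the number of nonzero pivots: 2.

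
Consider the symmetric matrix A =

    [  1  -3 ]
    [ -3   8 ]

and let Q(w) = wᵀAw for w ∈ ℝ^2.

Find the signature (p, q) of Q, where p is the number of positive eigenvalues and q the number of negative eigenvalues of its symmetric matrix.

(1, 1)

Symmetric row and column elimination reduces A to a congruent diagonal form with pivots 1, -1.
That gives 1 positive, 1 negative pivots.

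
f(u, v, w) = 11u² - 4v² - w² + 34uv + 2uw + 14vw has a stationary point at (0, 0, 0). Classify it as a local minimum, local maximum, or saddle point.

The Hessian at the origin is H = [[22, 34, 2], [34, -8, 14], [2, 14, -2]].
Congruent diagonalization of H (simultaneous row and column reduction) yields pivots 22, -666/11, -8/37.
That gives 1 positive, 2 negative pivots.
H is indefinite, so the origin is a saddle point.

saddle point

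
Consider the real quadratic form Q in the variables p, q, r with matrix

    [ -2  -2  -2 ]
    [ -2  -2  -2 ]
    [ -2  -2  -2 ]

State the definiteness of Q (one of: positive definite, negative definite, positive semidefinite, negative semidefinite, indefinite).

Congruent diagonalization of A (simultaneous row and column reduction) yields pivots -2, 0, 0.
Counting signs: 1 negative, 2 zero.
Hence Q is negative semidefinite.

negative semidefinite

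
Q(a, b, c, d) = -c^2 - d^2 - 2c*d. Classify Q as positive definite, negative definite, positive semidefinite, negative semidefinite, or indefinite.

The associated matrix is A = [[0, 0, 0, 0], [0, 0, 0, 0], [0, 0, -1, -1], [0, 0, -1, -1]].
Congruent diagonalization of A (simultaneous row and column reduction) yields pivots 0, 0, -1, 0.
So there are 1 negative, 3 zero pivots.
Hence Q is negative semidefinite.

negative semidefinite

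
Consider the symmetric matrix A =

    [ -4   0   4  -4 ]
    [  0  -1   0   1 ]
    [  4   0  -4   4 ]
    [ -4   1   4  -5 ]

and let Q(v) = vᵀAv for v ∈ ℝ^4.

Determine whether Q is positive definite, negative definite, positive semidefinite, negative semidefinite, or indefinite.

negative semidefinite

Applying the same elementary operations to the rows and columns of A produces a congruent diagonal matrix with entries -4, -1, 0, 0.
So there are 2 negative, 2 zero pivots.
Hence Q is negative semidefinite.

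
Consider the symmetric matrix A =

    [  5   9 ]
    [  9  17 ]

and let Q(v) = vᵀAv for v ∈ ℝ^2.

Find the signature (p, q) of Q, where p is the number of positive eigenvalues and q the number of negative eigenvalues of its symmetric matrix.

Row-reducing A symmetrically gives the diagonal entries 5, 4/5.
So there are 2 positive pivots.

(2, 0)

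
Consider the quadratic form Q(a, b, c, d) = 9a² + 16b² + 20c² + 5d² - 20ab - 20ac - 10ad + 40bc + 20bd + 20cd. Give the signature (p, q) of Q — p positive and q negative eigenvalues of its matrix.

The associated matrix is A = [[9, -10, -10, -5], [-10, 16, 20, 10], [-10, 20, 20, 10], [-5, 10, 10, 5]].
Symmetric row and column elimination reduces A to a congruent diagonal form with pivots 9, 44/9, -80/11, 0.
That gives 2 positive, 1 negative, 1 zero pivots.

(2, 1)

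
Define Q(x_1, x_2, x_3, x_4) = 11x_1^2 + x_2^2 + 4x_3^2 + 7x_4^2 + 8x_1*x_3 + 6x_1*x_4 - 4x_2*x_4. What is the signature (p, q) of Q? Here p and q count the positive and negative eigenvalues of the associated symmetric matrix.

(4, 0)

The symmetric matrix is A = [[11, 0, 4, 3], [0, 1, 0, -2], [4, 0, 4, 0], [3, -2, 0, 7]].
Row-reducing A symmetrically gives the diagonal entries 11, 1, 28/11, 12/7.
So there are 4 positive pivots.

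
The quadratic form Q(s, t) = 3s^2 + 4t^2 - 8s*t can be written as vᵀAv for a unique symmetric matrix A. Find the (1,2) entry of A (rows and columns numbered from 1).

The coefficient of s·t in Q is -8. For a symmetric A this equals A[1,2] + A[2,1] = 2·A[1,2].
So A[1,2] = -8/2 = -4.

-4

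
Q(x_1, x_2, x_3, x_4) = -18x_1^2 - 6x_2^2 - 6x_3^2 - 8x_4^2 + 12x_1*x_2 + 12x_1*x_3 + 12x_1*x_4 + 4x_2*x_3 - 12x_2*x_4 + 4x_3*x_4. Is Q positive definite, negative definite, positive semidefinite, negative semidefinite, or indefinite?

negative semidefinite

The symmetric matrix is A = [[-18, 6, 6, 6], [6, -6, 2, -6], [6, 2, -6, 2], [6, -6, 2, -8]].
Symmetric row and column elimination reduces A to a congruent diagonal form with pivots -18, -4, 0, -2.
That gives 3 negative, 1 zero pivots.
Hence Q is negative semidefinite.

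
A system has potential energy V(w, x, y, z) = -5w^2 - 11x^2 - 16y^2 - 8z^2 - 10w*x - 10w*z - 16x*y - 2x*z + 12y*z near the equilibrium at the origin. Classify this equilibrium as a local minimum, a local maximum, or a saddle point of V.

The Hessian at the origin is H = [[-10, -10, 0, -10], [-10, -22, -16, -2], [0, -16, -32, 12], [-10, -2, 12, -16]].
Row-reducing H symmetrically gives the diagonal entries -10, -12, -32/3, -1/2.
So there are 4 negative pivots.
H is negative definite, so the origin is a strict local maximum.

local maximum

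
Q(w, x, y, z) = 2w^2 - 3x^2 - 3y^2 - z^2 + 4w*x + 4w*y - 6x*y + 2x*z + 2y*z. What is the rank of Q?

3

The associated matrix is A = [[2, 2, 2, 0], [2, -3, -3, 1], [2, -3, -3, 1], [0, 1, 1, -1]].
Applying the same elementary operations to the rows and columns of A produces a congruent diagonal matrix with entries 2, -5, 0, -4/5.
Counting signs: 1 positive, 2 negative, 1 zero.
The rank is the number of nonzero pivots: 3.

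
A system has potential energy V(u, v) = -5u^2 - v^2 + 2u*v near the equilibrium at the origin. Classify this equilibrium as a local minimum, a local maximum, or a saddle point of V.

The Hessian at the origin is H = [[-10, 2], [2, -2]].
det H = -10·-2 − (2)² = 16 > 0 and H[1,1] = -10 < 0, so H is negative definite.
Therefore the origin is a local maximum.

local maximum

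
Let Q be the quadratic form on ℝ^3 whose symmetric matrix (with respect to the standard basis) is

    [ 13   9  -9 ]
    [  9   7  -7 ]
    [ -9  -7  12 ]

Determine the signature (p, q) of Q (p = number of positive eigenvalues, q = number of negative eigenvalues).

(3, 0)

Symmetric row and column elimination reduces A to a congruent diagonal form with pivots 13, 10/13, 5.
Counting signs: 3 positive.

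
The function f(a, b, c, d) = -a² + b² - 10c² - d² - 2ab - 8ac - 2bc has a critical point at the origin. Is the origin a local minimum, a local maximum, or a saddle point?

saddle point

The Hessian at the origin is H = [[-2, -2, -8, 0], [-2, 2, -2, 0], [-8, -2, -20, 0], [0, 0, 0, -2]].
Applying the same elementary operations to the rows and columns of H produces a congruent diagonal matrix with entries -2, 4, 3, -2.
That gives 2 positive, 2 negative pivots.
H is indefinite, so the origin is a saddle point.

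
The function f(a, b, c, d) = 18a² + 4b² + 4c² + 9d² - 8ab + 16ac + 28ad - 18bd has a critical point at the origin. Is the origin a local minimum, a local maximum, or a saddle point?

saddle point

The Hessian at the origin is H = [[36, -8, 16, 28], [-8, 8, 0, -18], [16, 0, 8, 0], [28, -18, 0, 18]].
Row-reducing H symmetrically gives the diagonal entries 36, 56/9, -8/7, 5/2.
So there are 3 positive, 1 negative pivots.
H is indefinite, so the origin is a saddle point.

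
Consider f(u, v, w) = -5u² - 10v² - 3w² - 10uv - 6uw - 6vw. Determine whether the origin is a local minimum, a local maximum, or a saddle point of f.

The Hessian at the origin is H = [[-10, -10, -6], [-10, -20, -6], [-6, -6, -6]].
Applying the same elementary operations to the rows and columns of H produces a congruent diagonal matrix with entries -10, -10, -12/5.
Counting signs: 3 negative.
H is negative definite, so the origin is a strict local maximum.

local maximum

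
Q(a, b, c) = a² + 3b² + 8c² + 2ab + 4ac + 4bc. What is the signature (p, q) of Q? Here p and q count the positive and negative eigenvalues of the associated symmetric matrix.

The associated matrix is A = [[1, 1, 2], [1, 3, 2], [2, 2, 8]].
Applying the same elementary operations to the rows and columns of A produces a congruent diagonal matrix with entries 1, 2, 4.
That gives 3 positive pivots.

(3, 0)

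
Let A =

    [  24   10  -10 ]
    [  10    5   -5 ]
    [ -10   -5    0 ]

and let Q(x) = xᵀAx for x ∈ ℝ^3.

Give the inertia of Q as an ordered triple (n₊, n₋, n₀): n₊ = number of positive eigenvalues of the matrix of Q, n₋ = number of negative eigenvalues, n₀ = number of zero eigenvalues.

(2, 1, 0)

Symmetric row and column elimination reduces A to a congruent diagonal form with pivots 24, 5/6, -5.
So there are 2 positive, 1 negative pivots.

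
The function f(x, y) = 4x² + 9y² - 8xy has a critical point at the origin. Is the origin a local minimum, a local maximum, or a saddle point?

The Hessian at the origin is H = [[8, -8], [-8, 18]].
det H = 8·18 − (-8)² = 80 > 0 and H[1,1] = 8 > 0, so H is positive definite.
Therefore the origin is a local minimum.

local minimum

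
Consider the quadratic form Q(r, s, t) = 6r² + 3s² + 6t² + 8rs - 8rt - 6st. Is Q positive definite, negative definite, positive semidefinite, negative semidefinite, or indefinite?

positive definite

Write A = [[6, 4, -4], [4, 3, -3], [-4, -3, 6]].
Symmetric row and column elimination reduces A to a congruent diagonal form with pivots 6, 1/3, 3.
Counting signs: 3 positive.
Hence Q is positive definite.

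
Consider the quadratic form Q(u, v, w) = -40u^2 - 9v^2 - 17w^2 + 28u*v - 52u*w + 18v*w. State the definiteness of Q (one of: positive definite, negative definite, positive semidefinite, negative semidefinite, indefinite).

The symmetric matrix of Q is A = [[-40, 14, -26], [14, -9, 9], [-26, 9, -17]].
Leading principal minors: Δ_1 = -40, Δ_2 = 164, Δ_3 = -16.
The signs alternate starting with Δ_1 < 0, so by Sylvester's criterion Q is negative definite.

negative definite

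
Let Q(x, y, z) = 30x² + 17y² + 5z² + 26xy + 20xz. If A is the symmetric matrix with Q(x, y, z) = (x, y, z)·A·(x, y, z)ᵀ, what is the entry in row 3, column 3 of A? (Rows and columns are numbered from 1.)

5

The coefficient of z² in Q is 5, and that is exactly A[3,3].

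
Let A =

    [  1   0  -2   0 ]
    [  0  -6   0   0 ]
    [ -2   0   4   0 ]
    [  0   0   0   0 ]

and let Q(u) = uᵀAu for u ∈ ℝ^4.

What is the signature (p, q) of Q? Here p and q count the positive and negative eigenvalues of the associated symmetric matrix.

(1, 1)

Applying the same elementary operations to the rows and columns of A produces a congruent diagonal matrix with entries 1, -6, 0, 0.
Counting signs: 1 positive, 1 negative, 2 zero.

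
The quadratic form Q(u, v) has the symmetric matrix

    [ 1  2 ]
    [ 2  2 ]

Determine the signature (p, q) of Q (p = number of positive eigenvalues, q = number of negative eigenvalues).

(1, 1)

Congruent diagonalization of A (simultaneous row and column reduction) yields pivots 1, -2.
Counting signs: 1 positive, 1 negative.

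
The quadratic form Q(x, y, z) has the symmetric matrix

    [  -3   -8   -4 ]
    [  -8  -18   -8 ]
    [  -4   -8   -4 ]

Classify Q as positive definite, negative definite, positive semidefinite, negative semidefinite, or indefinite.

Applying the same elementary operations to the rows and columns of A produces a congruent diagonal matrix with entries -3, 10/3, -4/5.
That gives 1 positive, 2 negative pivots.
Hence Q is indefinite.

indefinite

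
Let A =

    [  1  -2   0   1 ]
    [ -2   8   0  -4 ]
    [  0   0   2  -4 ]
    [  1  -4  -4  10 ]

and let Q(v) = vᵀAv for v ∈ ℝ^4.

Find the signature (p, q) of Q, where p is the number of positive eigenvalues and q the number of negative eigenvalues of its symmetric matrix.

(3, 0)

Symmetric row and column elimination reduces A to a congruent diagonal form with pivots 1, 4, 2, 0.
Counting signs: 3 positive, 1 zero.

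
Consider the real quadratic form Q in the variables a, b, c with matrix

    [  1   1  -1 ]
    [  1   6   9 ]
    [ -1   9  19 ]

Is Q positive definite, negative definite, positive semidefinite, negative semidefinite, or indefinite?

Symmetric row and column elimination reduces A to a congruent diagonal form with pivots 1, 5, -2.
That gives 2 positive, 1 negative pivots.
Hence Q is indefinite.

indefinite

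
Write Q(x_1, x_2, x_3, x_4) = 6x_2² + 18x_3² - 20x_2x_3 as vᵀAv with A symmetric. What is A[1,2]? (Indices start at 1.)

The coefficient of x_1·x_2 in Q is 0. For a symmetric A this equals A[1,2] + A[2,1] = 2·A[1,2].
So A[1,2] = 0/2 = 0.

0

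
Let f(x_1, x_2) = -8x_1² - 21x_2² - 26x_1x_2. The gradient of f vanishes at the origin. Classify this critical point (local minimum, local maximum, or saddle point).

The Hessian at the origin is H = [[-16, -26], [-26, -42]].
det H = -16·-42 − (-26)² = -4 < 0, so H is indefinite.
Therefore the origin is a saddle point.

saddle point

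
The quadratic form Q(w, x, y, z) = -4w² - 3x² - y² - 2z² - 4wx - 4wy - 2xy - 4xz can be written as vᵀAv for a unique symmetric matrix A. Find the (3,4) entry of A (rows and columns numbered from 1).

The coefficient of y·z in Q is 0. For a symmetric A this equals A[3,4] + A[4,3] = 2·A[3,4].
So A[3,4] = 0/2 = 0.

0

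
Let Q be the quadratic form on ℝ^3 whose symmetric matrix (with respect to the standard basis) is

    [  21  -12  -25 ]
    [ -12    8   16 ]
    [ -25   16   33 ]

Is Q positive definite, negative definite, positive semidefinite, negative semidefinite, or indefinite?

positive definite

Leading principal minors: Δ_1 = 21, Δ_2 = 24, Δ_3 = 16.
All leading principal minors are positive, so by Sylvester's criterion Q is positive definite.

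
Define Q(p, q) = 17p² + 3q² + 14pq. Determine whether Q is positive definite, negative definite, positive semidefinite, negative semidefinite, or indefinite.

The symmetric matrix of Q is [[17, 7], [7, 3]].
For the 2×2 matrix [[17, 7], [7, 3]]: det = 17·3 − (7)² = 2, trace = 20.
det > 0 so both eigenvalues share the sign of the trace; trace = 20 > 0 ⇒ both positive.

positive definite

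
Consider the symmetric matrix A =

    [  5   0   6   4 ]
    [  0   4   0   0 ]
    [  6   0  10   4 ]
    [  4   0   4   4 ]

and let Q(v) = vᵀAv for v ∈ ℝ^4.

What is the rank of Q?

4

Row-reducing A symmetrically gives the diagonal entries 5, 4, 14/5, 4/7.
Counting signs: 4 positive.
The rank is the number of nonzero pivots: 4.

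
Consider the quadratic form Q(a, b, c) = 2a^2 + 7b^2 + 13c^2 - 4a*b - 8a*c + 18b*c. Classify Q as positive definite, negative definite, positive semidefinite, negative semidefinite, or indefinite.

The symmetric matrix is A = [[2, -2, -4], [-2, 7, 9], [-4, 9, 13]].
Congruent diagonalization of A (simultaneous row and column reduction) yields pivots 2, 5, 0.
So there are 2 positive, 1 zero pivots.
Hence Q is positive semidefinite.

positive semidefinite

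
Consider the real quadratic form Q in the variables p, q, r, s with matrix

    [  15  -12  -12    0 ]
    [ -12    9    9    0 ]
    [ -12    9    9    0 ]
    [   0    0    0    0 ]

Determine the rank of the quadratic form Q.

2

Congruent diagonalization of A (simultaneous row and column reduction) yields pivots 15, -3/5, 0, 0.
Counting signs: 1 positive, 1 negative, 2 zero.
The rank is the number of nonzero pivots: 2.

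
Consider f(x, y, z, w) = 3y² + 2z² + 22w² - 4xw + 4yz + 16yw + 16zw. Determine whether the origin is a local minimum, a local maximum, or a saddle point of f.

The Hessian at the origin is H = [[0, 0, 0, -4], [0, 6, 4, 16], [0, 4, 4, 16], [-4, 16, 16, 44]].
H is indefinite, so the origin is a saddle point.

saddle point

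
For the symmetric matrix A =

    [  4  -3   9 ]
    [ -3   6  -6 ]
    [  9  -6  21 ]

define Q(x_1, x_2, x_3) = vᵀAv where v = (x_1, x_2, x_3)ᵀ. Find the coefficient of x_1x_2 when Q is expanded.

The coefficient of x_1x_2 is A[1,2] + A[2,1] = 2·(-3) = -6.

-6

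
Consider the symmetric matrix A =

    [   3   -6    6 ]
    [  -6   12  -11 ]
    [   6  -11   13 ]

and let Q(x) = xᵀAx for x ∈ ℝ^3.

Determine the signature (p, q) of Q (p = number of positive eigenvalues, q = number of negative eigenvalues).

(2, 1)

By Sylvester's law of inertia any congruent diagonalization of A has 2 positive, 1 negative and 0 zero entries.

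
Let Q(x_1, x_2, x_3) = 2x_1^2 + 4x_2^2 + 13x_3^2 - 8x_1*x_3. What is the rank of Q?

3

The associated matrix is A = [[2, 0, -4], [0, 4, 0], [-4, 0, 13]].
Symmetric row and column elimination reduces A to a congruent diagonal form with pivots 2, 4, 5.
That gives 3 positive pivots.
The rank is the number of nonzero pivots: 3.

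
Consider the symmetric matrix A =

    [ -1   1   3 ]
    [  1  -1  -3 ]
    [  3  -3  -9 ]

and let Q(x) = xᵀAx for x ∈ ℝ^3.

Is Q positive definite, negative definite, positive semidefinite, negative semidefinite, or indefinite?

Row-reducing A symmetrically gives the diagonal entries -1, 0, 0.
That gives 1 negative, 2 zero pivots.
Hence Q is negative semidefinite.

negative semidefinite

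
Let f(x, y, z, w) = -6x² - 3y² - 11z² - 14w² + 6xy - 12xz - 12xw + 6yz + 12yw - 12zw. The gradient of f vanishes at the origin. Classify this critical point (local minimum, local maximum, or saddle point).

local maximum

The Hessian at the origin is H = [[-12, 6, -12, -12], [6, -6, 6, 12], [-12, 6, -22, -12], [-12, 12, -12, -28]].
Applying the same elementary operations to the rows and columns of H produces a congruent diagonal matrix with entries -12, -3, -10, -4.
That gives 4 negative pivots.
H is negative definite, so the origin is a strict local maximum.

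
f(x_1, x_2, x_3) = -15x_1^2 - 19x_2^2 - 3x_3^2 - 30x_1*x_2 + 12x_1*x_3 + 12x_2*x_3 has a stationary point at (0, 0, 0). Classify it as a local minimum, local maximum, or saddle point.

The Hessian at the origin is H = [[-30, -30, 12], [-30, -38, 12], [12, 12, -6]].
Applying the same elementary operations to the rows and columns of H produces a congruent diagonal matrix with entries -30, -8, -6/5.
That gives 3 negative pivots.
H is negative definite, so the origin is a strict local maximum.

local maximum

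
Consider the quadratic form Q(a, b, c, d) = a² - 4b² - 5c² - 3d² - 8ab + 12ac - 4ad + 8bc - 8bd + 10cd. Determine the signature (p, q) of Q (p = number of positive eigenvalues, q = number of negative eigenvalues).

The symmetric matrix is A = [[1, -4, 6, -2], [-4, -4, 4, -4], [6, 4, -5, 5], [-2, -4, 5, -3]].
Applying the same elementary operations to the rows and columns of A produces a congruent diagonal matrix with entries 1, -20, -9/5, 2/9.
That gives 2 positive, 2 negative pivots.

(2, 2)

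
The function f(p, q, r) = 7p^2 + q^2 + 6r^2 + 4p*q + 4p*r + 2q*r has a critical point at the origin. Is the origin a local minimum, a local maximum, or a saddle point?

The Hessian at the origin is H = [[14, 4, 4], [4, 2, 2], [4, 2, 12]].
Symmetric row and column elimination reduces H to a congruent diagonal form with pivots 14, 6/7, 10.
That gives 3 positive pivots.
H is positive definite, so the origin is a strict local minimum.

local minimum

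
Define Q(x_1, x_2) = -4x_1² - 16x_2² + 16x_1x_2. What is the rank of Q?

The associated matrix is A = [[-4, 8], [8, -16]].
Symmetric row and column elimination reduces A to a congruent diagonal form with pivots -4, 0.
Counting signs: 1 negative, 1 zero.
The rank is the number of nonzero pivots: 1.

1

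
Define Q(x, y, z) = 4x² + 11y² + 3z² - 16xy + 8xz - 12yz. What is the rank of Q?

The associated matrix is A = [[4, -8, 4], [-8, 11, -6], [4, -6, 3]].
Row-reducing A symmetrically gives the diagonal entries 4, -5, -1/5.
Counting signs: 1 positive, 2 negative.
The rank is the number of nonzero pivots: 3.

3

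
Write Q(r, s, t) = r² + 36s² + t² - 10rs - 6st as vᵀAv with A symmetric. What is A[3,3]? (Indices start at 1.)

The coefficient of t² in Q is 1, and that is exactly A[3,3].

1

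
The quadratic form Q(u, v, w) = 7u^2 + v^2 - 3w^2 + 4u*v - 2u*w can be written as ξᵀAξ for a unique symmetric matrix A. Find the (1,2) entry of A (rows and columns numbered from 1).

The coefficient of u·v in Q is 4. For a symmetric A this equals A[1,2] + A[2,1] = 2·A[1,2].
So A[1,2] = 4/2 = 2.

2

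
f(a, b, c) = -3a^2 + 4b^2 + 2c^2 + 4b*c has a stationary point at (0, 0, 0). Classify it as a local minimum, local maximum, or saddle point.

saddle point

The Hessian at the origin is H = [[-6, 0, 0], [0, 8, 4], [0, 4, 4]].
Symmetric row and column elimination reduces H to a congruent diagonal form with pivots -6, 8, 2.
That gives 2 positive, 1 negative pivots.
H is indefinite, so the origin is a saddle point.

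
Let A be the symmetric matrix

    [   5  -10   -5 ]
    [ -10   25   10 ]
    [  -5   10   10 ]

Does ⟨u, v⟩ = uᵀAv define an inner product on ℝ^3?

yes

Applying the same elementary operations to the rows and columns of A produces a congruent diagonal matrix with entries 5, 5, 5.
That gives 3 positive pivots.
Hence Q is positive definite.
⟨·,·⟩ is an inner product exactly when A is positive definite.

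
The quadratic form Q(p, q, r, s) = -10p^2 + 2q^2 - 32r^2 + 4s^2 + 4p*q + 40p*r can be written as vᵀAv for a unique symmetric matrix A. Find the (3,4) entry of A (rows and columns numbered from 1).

0

The coefficient of r·s in Q is 0. For a symmetric A this equals A[3,4] + A[4,3] = 2·A[3,4].
So A[3,4] = 0/2 = 0.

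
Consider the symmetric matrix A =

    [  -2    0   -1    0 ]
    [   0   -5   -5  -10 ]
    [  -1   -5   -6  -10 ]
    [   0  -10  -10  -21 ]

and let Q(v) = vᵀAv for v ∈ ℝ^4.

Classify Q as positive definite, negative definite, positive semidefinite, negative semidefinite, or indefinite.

Row-reducing A symmetrically gives the diagonal entries -2, -5, -1/2, -1.
So there are 4 negative pivots.
Hence Q is negative definite.

negative definite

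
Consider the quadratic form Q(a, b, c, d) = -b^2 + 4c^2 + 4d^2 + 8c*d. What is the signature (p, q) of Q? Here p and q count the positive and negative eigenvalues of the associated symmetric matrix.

Write A = [[0, 0, 0, 0], [0, -1, 0, 0], [0, 0, 4, 4], [0, 0, 4, 4]].
Applying the same elementary operations to the rows and columns of A produces a congruent diagonal matrix with entries 0, -1, 4, 0.
So there are 1 positive, 1 negative, 2 zero pivots.

(1, 1)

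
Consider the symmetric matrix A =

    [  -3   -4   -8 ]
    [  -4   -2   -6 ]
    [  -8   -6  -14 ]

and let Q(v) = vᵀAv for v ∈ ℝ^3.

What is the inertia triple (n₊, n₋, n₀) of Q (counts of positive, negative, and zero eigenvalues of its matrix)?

(2, 1, 0)

Symmetric row and column elimination reduces A to a congruent diagonal form with pivots -3, 10/3, 4/5.
That gives 2 positive, 1 negative pivots.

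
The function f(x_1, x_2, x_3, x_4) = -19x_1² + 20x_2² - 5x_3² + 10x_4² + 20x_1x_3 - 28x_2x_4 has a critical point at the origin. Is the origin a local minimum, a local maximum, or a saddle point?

saddle point

The Hessian at the origin is H = [[-38, 0, 20, 0], [0, 40, 0, -28], [20, 0, -10, 0], [0, -28, 0, 20]].
An LDLᵀ factorisation of H has diagonal entries -38, 40, 10/19, 2/5.
So there are 3 positive, 1 negative pivots.
H is indefinite, so the origin is a saddle point.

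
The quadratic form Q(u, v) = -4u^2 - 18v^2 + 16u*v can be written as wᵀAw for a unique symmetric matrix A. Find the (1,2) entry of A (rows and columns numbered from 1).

The coefficient of u·v in Q is 16. For a symmetric A this equals A[1,2] + A[2,1] = 2·A[1,2].
So A[1,2] = 16/2 = 8.

8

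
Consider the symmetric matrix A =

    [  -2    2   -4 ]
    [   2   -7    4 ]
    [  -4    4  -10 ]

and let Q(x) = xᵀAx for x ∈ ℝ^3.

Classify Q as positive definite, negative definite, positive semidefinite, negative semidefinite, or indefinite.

negative definite

Leading principal minors: Δ_1 = -2, Δ_2 = 10, Δ_3 = -20.
The signs alternate starting with Δ_1 < 0, so by Sylvester's criterion Q is negative definite.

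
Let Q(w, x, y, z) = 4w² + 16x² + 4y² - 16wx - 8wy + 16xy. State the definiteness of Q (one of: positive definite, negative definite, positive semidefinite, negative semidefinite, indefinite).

The symmetric matrix is A = [[4, -8, -4, 0], [-8, 16, 8, 0], [-4, 8, 4, 0], [0, 0, 0, 0]].
Applying the same elementary operations to the rows and columns of A produces a congruent diagonal matrix with entries 4, 0, 0, 0.
Counting signs: 1 positive, 3 zero.
Hence Q is positive semidefinite.

positive semidefinite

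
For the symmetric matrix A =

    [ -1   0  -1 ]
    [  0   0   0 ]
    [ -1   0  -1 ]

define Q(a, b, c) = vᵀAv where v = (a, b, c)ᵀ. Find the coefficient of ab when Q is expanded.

The coefficient of ab is A[1,2] + A[2,1] = 2·0 = 0.

0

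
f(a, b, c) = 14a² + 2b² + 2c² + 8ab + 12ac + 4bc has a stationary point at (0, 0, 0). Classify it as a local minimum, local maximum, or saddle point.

saddle point

The Hessian at the origin is H = [[28, 8, 12], [8, 4, 4], [12, 4, 4]].
Symmetric row and column elimination reduces H to a congruent diagonal form with pivots 28, 12/7, -4/3.
So there are 2 positive, 1 negative pivots.
H is indefinite, so the origin is a saddle point.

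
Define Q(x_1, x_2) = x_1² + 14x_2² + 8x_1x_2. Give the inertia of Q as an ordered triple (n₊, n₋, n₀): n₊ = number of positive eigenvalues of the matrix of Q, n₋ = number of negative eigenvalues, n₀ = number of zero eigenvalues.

(1, 1, 0)

The symmetric matrix is A = [[1, 4], [4, 14]].
An LDLᵀ factorisation of A has diagonal entries 1, -2.
Counting signs: 1 positive, 1 negative.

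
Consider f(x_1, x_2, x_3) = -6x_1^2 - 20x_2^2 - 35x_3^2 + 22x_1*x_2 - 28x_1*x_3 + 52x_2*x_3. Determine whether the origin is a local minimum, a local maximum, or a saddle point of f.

The Hessian at the origin is H = [[-12, 22, -28], [22, -40, 52], [-28, 52, -70]].
Symmetric row and column elimination reduces H to a congruent diagonal form with pivots -12, 1/3, -6.
Counting signs: 1 positive, 2 negative.
H is indefinite, so the origin is a saddle point.

saddle point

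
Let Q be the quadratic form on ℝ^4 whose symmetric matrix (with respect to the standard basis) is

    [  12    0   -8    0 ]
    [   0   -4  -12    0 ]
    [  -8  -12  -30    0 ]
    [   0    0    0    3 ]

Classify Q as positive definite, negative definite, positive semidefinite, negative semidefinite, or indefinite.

Applying the same elementary operations to the rows and columns of A produces a congruent diagonal matrix with entries 12, -4, 2/3, 3.
Counting signs: 3 positive, 1 negative.
Hence Q is indefinite.

indefinite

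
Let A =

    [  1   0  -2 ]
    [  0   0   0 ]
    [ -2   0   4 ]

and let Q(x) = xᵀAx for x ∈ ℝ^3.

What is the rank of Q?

1

Symmetric row and column elimination reduces A to a congruent diagonal form with pivots 1, 0, 0.
Counting signs: 1 positive, 2 zero.
The rank is the number of nonzero pivots: 1.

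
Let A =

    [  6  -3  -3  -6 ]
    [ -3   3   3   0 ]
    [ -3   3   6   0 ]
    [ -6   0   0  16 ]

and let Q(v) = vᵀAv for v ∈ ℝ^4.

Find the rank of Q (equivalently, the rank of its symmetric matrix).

4

Symmetric row and column elimination reduces A to a congruent diagonal form with pivots 6, 3/2, 3, 4.
Counting signs: 4 positive.
The rank is the number of nonzero pivots: 4.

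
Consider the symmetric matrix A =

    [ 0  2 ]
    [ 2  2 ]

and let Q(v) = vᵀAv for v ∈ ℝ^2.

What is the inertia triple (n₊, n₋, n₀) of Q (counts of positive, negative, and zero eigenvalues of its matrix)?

By Sylvester's law of inertia any congruent diagonalization of A has 1 positive, 1 negative and 0 zero entries.

(1, 1, 0)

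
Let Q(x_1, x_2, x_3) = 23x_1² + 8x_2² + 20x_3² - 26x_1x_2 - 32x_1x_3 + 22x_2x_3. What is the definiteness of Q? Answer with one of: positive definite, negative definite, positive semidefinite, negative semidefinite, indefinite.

positive definite

The associated matrix is A = [[23, -13, -16], [-13, 8, 11], [-16, 11, 20]].
Applying the same elementary operations to the rows and columns of A produces a congruent diagonal matrix with entries 23, 15/23, 3.
Counting signs: 3 positive.
Hence Q is positive definite.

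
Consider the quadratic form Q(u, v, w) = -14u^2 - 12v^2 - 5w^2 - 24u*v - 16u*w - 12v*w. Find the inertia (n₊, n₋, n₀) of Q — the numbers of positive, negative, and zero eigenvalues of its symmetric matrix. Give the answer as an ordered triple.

The associated matrix is A = [[-14, -12, -8], [-12, -12, -6], [-8, -6, -5]].
Row-reducing A symmetrically gives the diagonal entries -14, -12/7, 0.
Counting signs: 2 negative, 1 zero.

(0, 2, 1)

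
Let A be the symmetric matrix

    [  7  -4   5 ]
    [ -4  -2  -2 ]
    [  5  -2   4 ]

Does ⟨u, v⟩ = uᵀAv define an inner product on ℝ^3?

no

Symmetric row and column elimination reduces A to a congruent diagonal form with pivots 7, -30/7, 3/5.
So there are 2 positive, 1 negative pivots.
Hence Q is indefinite.
⟨·,·⟩ is an inner product exactly when A is positive definite.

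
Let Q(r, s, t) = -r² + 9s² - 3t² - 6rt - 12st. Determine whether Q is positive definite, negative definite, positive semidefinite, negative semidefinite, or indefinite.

The associated matrix is A = [[-1, 0, -3], [0, 9, -6], [-3, -6, -3]].
Congruent diagonalization of A (simultaneous row and column reduction) yields pivots -1, 9, 2.
Counting signs: 2 positive, 1 negative.
Hence Q is indefinite.

indefinite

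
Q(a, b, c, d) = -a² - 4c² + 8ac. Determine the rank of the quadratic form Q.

Write A = [[-1, 0, 4, 0], [0, 0, 0, 0], [4, 0, -4, 0], [0, 0, 0, 0]].
Symmetric row and column elimination reduces A to a congruent diagonal form with pivots -1, 0, 12, 0.
Counting signs: 1 positive, 1 negative, 2 zero.
The rank is the number of nonzero pivots: 2.

2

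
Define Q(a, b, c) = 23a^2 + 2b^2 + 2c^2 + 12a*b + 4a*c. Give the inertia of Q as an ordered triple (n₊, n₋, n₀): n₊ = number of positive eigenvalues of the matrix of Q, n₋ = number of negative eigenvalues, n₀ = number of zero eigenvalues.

The associated matrix is A = [[23, 6, 2], [6, 2, 0], [2, 0, 2]].
Row-reducing A symmetrically gives the diagonal entries 23, 10/23, 6/5.
Counting signs: 3 positive.

(3, 0, 0)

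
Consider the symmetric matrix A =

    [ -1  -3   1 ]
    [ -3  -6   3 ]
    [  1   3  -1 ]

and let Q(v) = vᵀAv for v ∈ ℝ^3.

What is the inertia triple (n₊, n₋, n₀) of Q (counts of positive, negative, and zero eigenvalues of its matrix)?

Congruent diagonalization of A (simultaneous row and column reduction) yields pivots -1, 3, 0.
That gives 1 positive, 1 negative, 1 zero pivots.

(1, 1, 1)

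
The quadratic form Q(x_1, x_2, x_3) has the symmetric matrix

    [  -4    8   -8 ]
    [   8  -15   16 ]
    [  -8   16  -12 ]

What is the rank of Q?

Applying the same elementary operations to the rows and columns of A produces a congruent diagonal matrix with entries -4, 1, 4.
So there are 2 positive, 1 negative pivots.
The rank is the number of nonzero pivots: 3.

3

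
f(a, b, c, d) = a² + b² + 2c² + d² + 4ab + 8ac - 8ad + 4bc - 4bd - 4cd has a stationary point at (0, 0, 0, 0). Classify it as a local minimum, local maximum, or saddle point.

The Hessian at the origin is H = [[2, 4, 8, -8], [4, 2, 4, -4], [8, 4, 4, -4], [-8, -4, -4, 2]].
Symmetric row and column elimination reduces H to a congruent diagonal form with pivots 2, -6, -4, -2.
That gives 1 positive, 3 negative pivots.
H is indefinite, so the origin is a saddle point.

saddle point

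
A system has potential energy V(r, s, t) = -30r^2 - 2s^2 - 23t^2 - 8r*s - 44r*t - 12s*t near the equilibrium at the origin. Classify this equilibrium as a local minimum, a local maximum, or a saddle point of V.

The Hessian at the origin is H = [[-60, -8, -44], [-8, -4, -12], [-44, -12, -46]].
An LDLᵀ factorisation of H has diagonal entries -60, -44/15, -10/11.
That gives 3 negative pivots.
H is negative definite, so the origin is a strict local maximum.

local maximum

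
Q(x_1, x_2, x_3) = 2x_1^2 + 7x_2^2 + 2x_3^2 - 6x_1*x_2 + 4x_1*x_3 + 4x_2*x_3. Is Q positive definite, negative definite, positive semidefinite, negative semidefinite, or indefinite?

indefinite

Write A = [[2, -3, 2], [-3, 7, 2], [2, 2, 2]].
An LDLᵀ factorisation of A has diagonal entries 2, 5/2, -10.
So there are 2 positive, 1 negative pivots.
Hence Q is indefinite.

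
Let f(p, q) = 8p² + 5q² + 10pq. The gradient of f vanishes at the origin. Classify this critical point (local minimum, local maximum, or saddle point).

The Hessian at the origin is H = [[16, 10], [10, 10]].
det H = 16·10 − (10)² = 60 > 0 and H[1,1] = 16 > 0, so H is positive definite.
Therefore the origin is a local minimum.

local minimum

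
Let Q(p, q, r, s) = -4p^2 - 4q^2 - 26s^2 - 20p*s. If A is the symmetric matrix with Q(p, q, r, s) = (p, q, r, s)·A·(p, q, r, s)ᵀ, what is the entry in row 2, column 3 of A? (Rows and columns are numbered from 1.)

0

The coefficient of q·r in Q is 0. For a symmetric A this equals A[2,3] + A[3,2] = 2·A[2,3].
So A[2,3] = 0/2 = 0.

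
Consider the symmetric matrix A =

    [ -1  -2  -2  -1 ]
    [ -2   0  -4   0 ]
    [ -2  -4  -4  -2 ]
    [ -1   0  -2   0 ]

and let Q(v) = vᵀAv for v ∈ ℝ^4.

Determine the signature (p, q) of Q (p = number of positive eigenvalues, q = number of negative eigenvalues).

(1, 1)

Applying the same elementary operations to the rows and columns of A produces a congruent diagonal matrix with entries -1, 4, 0, 0.
Counting signs: 1 positive, 1 negative, 2 zero.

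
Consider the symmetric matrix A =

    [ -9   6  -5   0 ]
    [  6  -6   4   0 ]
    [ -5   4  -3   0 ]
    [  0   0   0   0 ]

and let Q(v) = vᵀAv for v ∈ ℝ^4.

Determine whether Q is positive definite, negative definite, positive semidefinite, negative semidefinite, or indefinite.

Row-reducing A symmetrically gives the diagonal entries -9, -2, 0, 0.
That gives 2 negative, 2 zero pivots.
Hence Q is negative semidefinite.

negative semidefinite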